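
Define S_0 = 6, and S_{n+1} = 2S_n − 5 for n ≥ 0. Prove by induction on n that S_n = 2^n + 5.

Base case: S_0 = 6, and 2^0 + 5 = 1 + 5 = 6.
Assume S_r = 2^r + 5 for some r ≥ 0.
Then S_{r+1} = 2S_r − 5 = 2·(2^r + 5) − 5 = 2^{r+1} + 10 − 5 = 2^{r+1} + 5.
This completes the inductive step, so S_n = 2^n + 5 for all n ≥ 0.

S_n = 2^n + 5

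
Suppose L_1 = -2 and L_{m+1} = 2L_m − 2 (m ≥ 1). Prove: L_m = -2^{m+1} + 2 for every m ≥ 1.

Base case: L_1 = -2, and -2^{1+1} + 2 = -4 + 2 = -2.
Assume L_r = -2^{r+1} + 2 for some r ≥ 1.
Then L_{r+1} = 2L_r − 2 = 2·(-2^{r+1} + 2) − 2 = -2^{r+2} + 4 − 2 = -2^{r+2} + 2.
By induction, L_m = -2^{m+1} + 2 for all m ≥ 1.

L_m = -2^{m+1} + 2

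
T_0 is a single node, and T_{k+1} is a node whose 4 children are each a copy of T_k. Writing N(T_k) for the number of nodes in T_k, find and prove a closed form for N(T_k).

Claim: N(T_k) = (4^{k+1} − 1)/3.

Base case: N(T_0) = 1, and (4^{0+1} − 1)/3 = 1.
Assume N(T_m) = (4^{m+1} − 1)/3.
Then N(T_{m+1}) = 1 + 4N(T_m) = 1 + 4·(4^{m+1} − 1)/3 = 1 + (4^{m+2} − 4)/3 = (3 + 4^{m+2} − 4)/3 = (4^{m+2} − 1)/3.
So the formula holds for m+1, and by induction N(T_k) = (4^{k+1} − 1)/3 for all k ≥ 0.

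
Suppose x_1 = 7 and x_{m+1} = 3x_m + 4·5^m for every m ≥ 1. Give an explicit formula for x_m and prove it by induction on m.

Claim: x_m = -3^m + 2·5^m.

Base case: x_1 = 7, and -3^1 + 2·5^1 = -3 + 10 = 7.
Assume x_r = -3^r + 2·5^r for some r ≥ 1.
Then x_{r+1} = 3x_r + 4·5^r = 3·(-3^r + 2·5^r) + 4·5^r = -3^{r+1} + 6·5^r + 4·5^r = -3^{r+1} + 10·5^r = -3^{r+1} + 2·5^{r+1}.
This completes the inductive step, so x_m = -3^m + 2·5^m for all m ≥ 1.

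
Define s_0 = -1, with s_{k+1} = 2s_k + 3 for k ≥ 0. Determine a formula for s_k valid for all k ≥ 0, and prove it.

Claim: s_k = 2^{k+1} − 3.

Base case: s_0 = -1, and 2^{0+1} − 3 = 2 − 3 = -1.
Assume s_j = 2^{j+1} − 3 for some j ≥ 0.
Then s_{j+1} = 2s_j + 3 = 2·(2^{j+1} − 3) + 3 = 2^{j+2} − 6 + 3 = 2^{j+2} − 3.
By induction, s_k = 2^{k+1} − 3 for all k ≥ 0.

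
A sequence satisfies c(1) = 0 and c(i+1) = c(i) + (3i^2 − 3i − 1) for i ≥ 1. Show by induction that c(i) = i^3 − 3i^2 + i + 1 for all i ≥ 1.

Base case: c(1) = 0, and 1^3 − 3·1^2 + 1 + 1 = 0.
Assume c(m) = m^3 − 3m^2 + m + 1.
Then c(m+1) = c(m) + (3m^2 − 3m − 1) = (m^3 − 3m^2 + m + 1) + (3m^2 − 3m − 1) = m^3 − 2m,
and (m+1)^3 − 3·(m+1)^2 + (m+1) + 1 = m^3 − 2m.
By induction, c(i) = i^3 − 3i^2 + i + 1 for all i ≥ 1.

c(i) = i^3 − 3i^2 + i + 1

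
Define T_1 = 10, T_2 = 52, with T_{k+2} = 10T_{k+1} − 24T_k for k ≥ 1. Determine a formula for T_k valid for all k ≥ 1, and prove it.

Claim: T_k = 4^k + 6^k.

Base cases: T_1 = 10 and 4^1 + 6^1 = 10; T_2 = 52 and 4^2 + 6^2 = 52.
Assume T_j = 4^j + 6^j for all 1 ≤ j ≤ r, where r ≥ 2.
Then T_{r+1} = 10T_r − 24T_{r−1} = 10·(4^r + 6^r) − 24·(4^{r−1} + 6^{r−1}) = (10·4 − 24)4^{r−1} + (10·6 − 24)6^{r−1} = 16·4^{r−1} + 36·6^{r−1} = 4^{r+1} + 6^{r+1}.
This completes the inductive step, so T_k = 4^k + 6^k for all k ≥ 1.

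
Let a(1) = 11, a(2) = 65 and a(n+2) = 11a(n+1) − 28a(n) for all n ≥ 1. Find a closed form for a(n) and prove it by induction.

Claim: a(n) = 7^n + 4^n.

Base cases: a(1) = 11 and 7^1 + 4^1 = 11; a(2) = 65 and 7^2 + 4^2 = 65.
Assume a(i) = 7^i + 4^i for all 1 ≤ i ≤ j, where j ≥ 2.
Then a(j+1) = 11a(j) − 28a(j−1) = 11·(7^j + 4^j) − 28·(7^{j−1} + 4^{j−1}) = (11·7 − 28)7^{j−1} + (11·4 − 28)4^{j−1} = 49·7^{j−1} + 16·4^{j−1} = 7^{j+1} + 4^{j+1}.
By strong induction, a(n) = 7^n + 4^n for all n ≥ 1.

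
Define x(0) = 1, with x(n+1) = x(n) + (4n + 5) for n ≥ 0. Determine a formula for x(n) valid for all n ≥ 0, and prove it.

Claim: x(n) = 2n^2 + 3n + 1.

Base case: x(0) = 1, and 2·0^2 + 3·0 + 1 = 1.
Assume x(k) = 2k^2 + 3k + 1.
Then x(k+1) = x(k) + (4k + 5) = (2k^2 + 3k + 1) + (4k + 5) = 2k^2 + 7k + 6,
and 2·(k+1)^2 + 3·(k+1) + 1 = 2k^2 + 7k + 6.
Hence x(n) = 2n^2 + 3n + 1 for every n ≥ 0, by induction.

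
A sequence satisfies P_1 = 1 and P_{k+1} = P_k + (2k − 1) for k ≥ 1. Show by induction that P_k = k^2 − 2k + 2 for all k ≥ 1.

Base case: P_1 = 1, and 1^2 − 2·1 + 2 = 1.
Assume P_m = m^2 − 2m + 2.
Then P_{m+1} = P_m + (2m − 1) = (m^2 − 2m + 2) + (2m − 1) = m^2 + 1,
and (m+1)^2 − 2·(m+1) + 2 = m^2 + 1.
Hence P_k = k^2 − 2k + 2 for every k ≥ 1, by induction.

P_k = k^2 − 2k + 2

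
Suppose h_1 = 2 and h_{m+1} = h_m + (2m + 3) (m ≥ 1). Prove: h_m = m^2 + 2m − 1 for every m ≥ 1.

Base case: h_1 = 2, and 1^2 + 2·1 − 1 = 2.
Assume h_j = j^2 + 2j − 1.
Then h_{j+1} = h_j + (2j + 3) = (j^2 + 2j − 1) + (2j + 3) = j^2 + 4j + 2,
and (j+1)^2 + 2·(j+1) − 1 = j^2 + 4j + 2.
This completes the inductive step, so h_m = m^2 + 2m − 1 for all m ≥ 1.

h_m = m^2 + 2m − 1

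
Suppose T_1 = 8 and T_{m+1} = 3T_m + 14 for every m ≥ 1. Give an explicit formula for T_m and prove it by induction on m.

Claim: T_m = 5·3^m − 7.

Base case: T_1 = 8, and 5·3^1 − 7 = 15 − 7 = 8.
Assume T_k = 5·3^k − 7 for some k ≥ 1.
Then T_{k+1} = 3T_k + 14 = 3·(5·3^k − 7) + 14 = 15·3^k − 21 + 14 = 5·3^{k+1} − 7.
This completes the inductive step, so T_m = 5·3^m − 7 for all m ≥ 1.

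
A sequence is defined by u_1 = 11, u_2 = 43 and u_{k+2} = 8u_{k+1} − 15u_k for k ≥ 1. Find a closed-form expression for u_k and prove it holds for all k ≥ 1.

Claim: u_k = 2·3^k + 5^k.

Base cases: u_1 = 11 and 2·3^1 + 5^1 = 11; u_2 = 43 and 2·3^2 + 5^2 = 43.
Assume u_j = 2·3^j + 5^j for all 1 ≤ j ≤ r, where r ≥ 2.
Then u_{r+1} = 8u_r − 15u_{r−1} = 8·(2·3^r + 5^r) − 15·(2·3^{r−1} + 5^{r−1}) = 2·(8·3 − 15)3^{r−1} + (8·5 − 15)5^{r−1} = 18·3^{r−1} + 25·5^{r−1} = 2·3^{r+1} + 5^{r+1}.
By strong induction, u_k = 2·3^k + 5^k for all k ≥ 1.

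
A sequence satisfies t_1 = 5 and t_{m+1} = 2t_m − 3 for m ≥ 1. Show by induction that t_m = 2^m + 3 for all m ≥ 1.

Base case: t_1 = 5, and 2^1 + 3 = 2 + 3 = 5.
Assume t_j = 2^j + 3 for some j ≥ 1.
Then t_{j+1} = 2t_j − 3 = 2·(2^j + 3) − 3 = 2^{j+1} + 6 − 3 = 2^{j+1} + 3.
So the formula holds for j+1, and by induction t_m = 2^m + 3 for all m ≥ 1.

t_m = 2^m + 3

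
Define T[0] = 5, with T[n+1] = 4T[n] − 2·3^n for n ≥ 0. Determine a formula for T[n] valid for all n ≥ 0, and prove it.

Claim: T[n] = 3·4^n + 2·3^n.

Base case: T[0] = 5, and 3·4^0 + 2·3^0 = 3 + 2 = 5.
Assume T[r] = 3·4^r + 2·3^r for some r ≥ 0.
Then T[r+1] = 4T[r] − 2·3^r = 4·(3·4^r + 2·3^r) − 2·3^r = 3·4^{r+1} + 8·3^r − 2·3^r = 3·4^{r+1} + 6·3^r = 3·4^{r+1} + 2·3^{r+1}.
By induction, T[n] = 3·4^n + 2·3^n for all n ≥ 0.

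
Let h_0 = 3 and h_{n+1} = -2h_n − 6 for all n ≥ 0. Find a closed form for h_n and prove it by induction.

Claim: h_n = 5·(-2)^n − 2.

Base case: h_0 = 3, and 5·(-2)^0 − 2 = 5 − 2 = 3.
Assume h_m = 5·(-2)^m − 2 for some m ≥ 0.
Then h_{m+1} = -2h_m − 6 = -2·(5·(-2)^m − 2) − 6 = -10·(-2)^m + 4 − 6 = 5·(-2)^{m+1} − 2.
By induction, h_n = 5·(-2)^n − 2 for all n ≥ 0.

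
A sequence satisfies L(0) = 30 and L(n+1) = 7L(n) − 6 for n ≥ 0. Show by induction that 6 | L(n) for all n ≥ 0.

Base case: L(0) = 30 = 6·5, so 6 | L(0).
Assume 6 | L(k), so L(k) = 6t for some integer t.
Then L(k+1) = 7L(k) − 6 = 7·(6t) − 6 = 6(7t − 1), so 6 | L(k+1).
So the property holds for k+1, and by induction 6 | L(n) for all n ≥ 0.

6 | L(n)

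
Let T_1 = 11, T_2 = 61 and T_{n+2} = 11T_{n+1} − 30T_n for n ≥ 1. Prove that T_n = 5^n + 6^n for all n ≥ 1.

Base cases: T_1 = 11 and 5^1 + 6^1 = 11; T_2 = 61 and 5^2 + 6^2 = 61.
Assume T_j = 5^j + 6^j for all 1 ≤ j ≤ k, where k ≥ 2.
Then T_{k+1} = 11T_k − 30T_{k−1} = 11·(5^k + 6^k) − 30·(5^{k−1} + 6^{k−1}) = (11·5 − 30)5^{k−1} + (11·6 − 30)6^{k−1} = 25·5^{k−1} + 36·6^{k−1} = 5^{k+1} + 6^{k+1}.
So the formula holds for k+1, and by strong induction T_n = 5^n + 6^n for all n ≥ 1.

T_n = 5^n + 6^n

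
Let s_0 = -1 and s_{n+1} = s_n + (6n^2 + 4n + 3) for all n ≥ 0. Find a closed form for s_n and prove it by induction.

Claim: s_n = 2n^3 − n^2 + 2n − 1.

Base case: s_0 = -1, and 2·0^3 − 0^2 + 2·0 − 1 = -1.
Assume s_k = 2k^3 − k^2 + 2k − 1.
Then s_{k+1} = s_k + (6k^2 + 4k + 3) = (2k^3 − k^2 + 2k − 1) + (6k^2 + 4k + 3) = 2k^3 + 5k^2 + 6k + 2,
and 2·(k+1)^3 − (k+1)^2 + 2·(k+1) − 1 = 2k^3 + 5k^2 + 6k + 2.
By induction, s_n = 2n^3 − n^2 + 2n − 1 for all n ≥ 0.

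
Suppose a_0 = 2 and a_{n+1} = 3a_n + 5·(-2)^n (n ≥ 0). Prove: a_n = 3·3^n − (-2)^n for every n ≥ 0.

Base case: a_0 = 2, and 3·3^0 − (-2)^0 = 3 − 1 = 2.
Assume a_r = 3·3^r − (-2)^r for some r ≥ 0.
Then a_{r+1} = 3a_r + 5·(-2)^r = 3·(3·3^r − (-2)^r) + 5·(-2)^r = 3·3^{r+1} − 3·(-2)^r + 5·(-2)^r = 3·3^{r+1} + 2·(-2)^r = 3·3^{r+1} − (-2)^{r+1}.
So the formula holds for r+1, and by induction a_n = 3·3^n − (-2)^n for all n ≥ 0.

a_n = 3·3^n − (-2)^n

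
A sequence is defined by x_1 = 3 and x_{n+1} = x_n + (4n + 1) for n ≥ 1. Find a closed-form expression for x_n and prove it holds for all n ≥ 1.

Claim: x_n = 2n^2 − n + 2.

Base case: x_1 = 3, and 2·1^2 − 1 + 2 = 3.
Assume x_m = 2m^2 − m + 2.
Then x_{m+1} = x_m + (4m + 1) = (2m^2 − m + 2) + (4m + 1) = 2m^2 + 3m + 3,
and 2·(m+1)^2 − (m+1) + 2 = 2m^2 + 3m + 3.
Hence x_n = 2n^2 − n + 2 for every n ≥ 1, by induction.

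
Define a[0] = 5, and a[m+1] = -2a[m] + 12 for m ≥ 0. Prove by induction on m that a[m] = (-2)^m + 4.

Base case: a[0] = 5, and (-2)^0 + 4 = 1 + 4 = 5.
Assume a[k] = (-2)^k + 4 for some k ≥ 0.
Then a[k+1] = -2a[k] + 12 = -2·((-2)^k + 4) + 12 = -2·(-2)^k − 8 + 12 = (-2)^{k+1} + 4.
By induction, a[m] = (-2)^m + 4 for all m ≥ 0.

a[m] = (-2)^m + 4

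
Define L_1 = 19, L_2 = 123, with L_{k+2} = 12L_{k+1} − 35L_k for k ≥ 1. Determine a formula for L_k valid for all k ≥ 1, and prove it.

Claim: L_k = 2·7^k + 5^k.

Base cases: L_1 = 19 and 2·7^1 + 5^1 = 19; L_2 = 123 and 2·7^2 + 5^2 = 123.
Assume L_i = 2·7^i + 5^i for all 1 ≤ i ≤ j, where j ≥ 2.
Then L_{j+1} = 12L_j − 35L_{j−1} = 12·(2·7^j + 5^j) − 35·(2·7^{j−1} + 5^{j−1}) = 2·(12·7 − 35)7^{j−1} + (12·5 − 35)5^{j−1} = 98·7^{j−1} + 25·5^{j−1} = 2·7^{j+1} + 5^{j+1}.
This completes the inductive step, so L_k = 2·7^k + 5^k for all k ≥ 1.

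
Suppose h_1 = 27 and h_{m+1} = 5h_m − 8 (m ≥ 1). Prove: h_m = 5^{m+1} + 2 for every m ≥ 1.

Base case: h_1 = 27, and 5^{1+1} + 2 = 25 + 2 = 27.
Assume h_k = 5^{k+1} + 2 for some k ≥ 1.
Then h_{k+1} = 5h_k − 8 = 5·(5^{k+1} + 2) − 8 = 5^{k+2} + 10 − 8 = 5^{k+2} + 2.
By induction, h_m = 5^{m+1} + 2 for all m ≥ 1.

h_m = 5^{m+1} + 2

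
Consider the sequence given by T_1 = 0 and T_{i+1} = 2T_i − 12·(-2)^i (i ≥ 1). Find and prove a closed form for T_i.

Claim: T_i = 3·2^i + 3·(-2)^i.

Base case: T_1 = 0, and 3·2^1 + 3·(-2)^1 = 6 − 6 = 0.
Assume T_m = 3·2^m + 3·(-2)^m for some m ≥ 1.
Then T_{m+1} = 2T_m − 12·(-2)^m = 2·(3·2^m + 3·(-2)^m) − 12·(-2)^m = 3·2^{m+1} + 6·(-2)^m − 12·(-2)^m = 3·2^{m+1} − 6·(-2)^m = 3·2^{m+1} + 3·(-2)^{m+1}.
By induction, T_i = 3·2^i + 3·(-2)^i for all i ≥ 1.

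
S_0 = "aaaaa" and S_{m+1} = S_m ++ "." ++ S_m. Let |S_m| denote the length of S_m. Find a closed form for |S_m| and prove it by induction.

Claim: |S_m| = 6·2^m − 1.

Base case: |S_0| = 5, and 6·2^0 − 1 = 5.
Assume |S_k| = 6·2^k − 1.
Then |S_{k+1}| = |S_k| + 1 + |S_k| = 2|S_k| + 1 = 2(6·2^k − 1) + 1 = 6·2^{k+1} − 2 + 1 = 6·2^{k+1} − 1.
By induction, |S_m| = 6·2^m − 1 for all m ≥ 0.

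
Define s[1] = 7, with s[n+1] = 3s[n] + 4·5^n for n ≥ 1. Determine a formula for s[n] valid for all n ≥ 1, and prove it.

Claim: s[n] = -3^n + 2·5^n.

Base case: s[1] = 7, and -3^1 + 2·5^1 = -3 + 10 = 7.
Assume s[r] = -3^r + 2·5^r for some r ≥ 1.
Then s[r+1] = 3s[r] + 4·5^r = 3·(-3^r + 2·5^r) + 4·5^r = -3^{r+1} + 6·5^r + 4·5^r = -3^{r+1} + 10·5^r = -3^{r+1} + 2·5^{r+1}.
By induction, s[n] = -3^n + 2·5^n for all n ≥ 1.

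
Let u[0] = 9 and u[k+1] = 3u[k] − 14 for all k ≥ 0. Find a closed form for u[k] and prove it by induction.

Claim: u[k] = 2·3^k + 7.

Base case: u[0] = 9, and 2·3^0 + 7 = 2 + 7 = 9.
Assume u[m] = 2·3^m + 7 for some m ≥ 0.
Then u[m+1] = 3u[m] − 14 = 3·(2·3^m + 7) − 14 = 6·3^m + 21 − 14 = 2·3^{m+1} + 7.
This completes the inductive step, so u[k] = 2·3^k + 7 for all k ≥ 0.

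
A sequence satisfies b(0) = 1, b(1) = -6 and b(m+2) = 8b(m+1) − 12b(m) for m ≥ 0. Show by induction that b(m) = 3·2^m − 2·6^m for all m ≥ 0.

Base cases: b(0) = 1 and 3·2^0 − 2·6^0 = 1; b(1) = -6 and 3·2^1 − 2·6^1 = -6.
Assume b(j) = 3·2^j − 2·6^j for all 0 ≤ j ≤ k, where k ≥ 1.
Then b(k+1) = 8b(k) − 12b(k−1) = 8·(3·2^k − 2·6^k) − 12·(3·2^{k−1} − 2·6^{k−1}) = 3·(8·2 − 12)2^{k−1} − 2·(8·6 − 12)6^{k−1} = 12·2^{k−1} − 72·6^{k−1} = 3·2^{k+1} − 2·6^{k+1}.
So the formula holds for k+1, and by strong induction b(m) = 3·2^m − 2·6^m for all m ≥ 0.

b(m) = 3·2^m − 2·6^m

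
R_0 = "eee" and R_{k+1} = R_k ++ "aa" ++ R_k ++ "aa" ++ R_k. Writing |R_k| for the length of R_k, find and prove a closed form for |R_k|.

Claim: |R_k| = 5·3^k − 2.

Base case: |R_0| = 3, and 5·3^0 − 2 = 3.
Assume |R_m| = 5·3^m − 2.
Then |R_{m+1}| = 3|R_m| + 4 = 3(5·3^m − 2) + 4 = 5·3^{m+1} − 6 + 4 = 5·3^{m+1} − 2.
So the formula holds for m+1, and by induction |R_k| = 5·3^k − 2 for all k ≥ 0.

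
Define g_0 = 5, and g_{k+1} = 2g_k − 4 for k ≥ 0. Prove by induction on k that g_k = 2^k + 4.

Base case: g_0 = 5, and 2^0 + 4 = 1 + 4 = 5.
Assume g_r = 2^r + 4 for some r ≥ 0.
Then g_{r+1} = 2g_r − 4 = 2·(2^r + 4) − 4 = 2^{r+1} + 8 − 4 = 2^{r+1} + 4.
So the formula holds for r+1, and by induction g_k = 2^k + 4 for all k ≥ 0.

g_k = 2^k + 4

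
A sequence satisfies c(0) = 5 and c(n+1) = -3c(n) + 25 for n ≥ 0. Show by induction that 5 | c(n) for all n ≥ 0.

Base case: c(0) = 5 = 5·1, so 5 | c(0).
Assume 5 | c(m), so c(m) = 5t for some integer t.
Then c(m+1) = -3c(m) + 25 = -3·(5t) + 25 = 5(-3t + 5), so 5 | c(m+1).
By induction, 5 | c(n) for all n ≥ 0.

5 | c(n)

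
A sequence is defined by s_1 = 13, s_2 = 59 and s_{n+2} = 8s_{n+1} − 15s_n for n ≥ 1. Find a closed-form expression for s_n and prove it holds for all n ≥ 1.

Claim: s_n = 3^n + 2·5^n.

Base cases: s_1 = 13 and 3^1 + 2·5^1 = 13; s_2 = 59 and 3^2 + 2·5^2 = 59.
Assume s_j = 3^j + 2·5^j for all 1 ≤ j ≤ m, where m ≥ 2.
Then s_{m+1} = 8s_m − 15s_{m−1} = 8·(3^m + 2·5^m) − 15·(3^{m−1} + 2·5^{m−1}) = (8·3 − 15)3^{m−1} + 2·(8·5 − 15)5^{m−1} = 9·3^{m−1} + 50·5^{m−1} = 3^{m+1} + 2·5^{m+1}.
By strong induction, s_n = 3^n + 2·5^n for all n ≥ 1.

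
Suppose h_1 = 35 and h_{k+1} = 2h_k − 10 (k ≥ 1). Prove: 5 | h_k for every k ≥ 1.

Base case: h_1 = 35 = 5·7, so 5 | h_1.
Assume 5 | h_j, so h_j = 5t for some integer t.
Then h_{j+1} = 2h_j − 10 = 2·(5t) − 10 = 5(2t − 2), so 5 | h_{j+1}.
By induction, 5 | h_k for all k ≥ 1.

5 | h_k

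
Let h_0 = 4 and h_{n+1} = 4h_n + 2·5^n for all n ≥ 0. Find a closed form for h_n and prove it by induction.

Claim: h_n = 2·4^n + 2·5^n.

Base case: h_0 = 4, and 2·4^0 + 2·5^0 = 2 + 2 = 4.
Assume h_j = 2·4^j + 2·5^j for some j ≥ 0.
Then h_{j+1} = 4h_j + 2·5^j = 4·(2·4^j + 2·5^j) + 2·5^j = 2·4^{j+1} + 8·5^j + 2·5^j = 2·4^{j+1} + 10·5^j = 2·4^{j+1} + 2·5^{j+1}.
Hence h_n = 2·4^n + 2·5^n for every n ≥ 0, by induction.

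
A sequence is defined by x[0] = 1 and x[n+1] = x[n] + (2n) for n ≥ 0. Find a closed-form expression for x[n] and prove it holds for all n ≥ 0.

Claim: x[n] = n^2 − n + 1.

Base case: x[0] = 1, and 0^2 − 0 + 1 = 1.
Assume x[r] = r^2 − r + 1.
Then x[r+1] = x[r] + (2r) = (r^2 − r + 1) + (2r) = r^2 + r + 1,
and (r+1)^2 − (r+1) + 1 = r^2 + r + 1.
Hence x[n] = n^2 − n + 1 for every n ≥ 0, by induction.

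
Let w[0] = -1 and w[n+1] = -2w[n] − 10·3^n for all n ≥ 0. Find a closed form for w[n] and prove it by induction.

Claim: w[n] = (-2)^n − 2·3^n.

Base case: w[0] = -1, and (-2)^0 − 2·3^0 = 1 − 2 = -1.
Assume w[j] = (-2)^j − 2·3^j for some j ≥ 0.
Then w[j+1] = -2w[j] − 10·3^j = -2·((-2)^j − 2·3^j) − 10·3^j = (-2)^{j+1} + 4·3^j − 10·3^j = (-2)^{j+1} − 6·3^j = (-2)^{j+1} − 2·3^{j+1}.
Hence w[n] = (-2)^n − 2·3^n for every n ≥ 0, by induction.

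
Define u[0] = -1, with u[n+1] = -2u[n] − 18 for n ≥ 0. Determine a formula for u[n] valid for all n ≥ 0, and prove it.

Claim: u[n] = 5·(-2)^n − 6.

Base case: u[0] = -1, and 5·(-2)^0 − 6 = 5 − 6 = -1.
Assume u[j] = 5·(-2)^j − 6 for some j ≥ 0.
Then u[j+1] = -2u[j] − 18 = -2·(5·(-2)^j − 6) − 18 = -10·(-2)^j + 12 − 18 = 5·(-2)^{j+1} − 6.
Hence u[n] = 5·(-2)^n − 6 for every n ≥ 0, by induction.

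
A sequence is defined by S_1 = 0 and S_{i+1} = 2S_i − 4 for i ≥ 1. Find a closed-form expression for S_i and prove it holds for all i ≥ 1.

Claim: S_i = -2^{i+1} + 4.

Base case: S_1 = 0, and -2^{1+1} + 4 = -4 + 4 = 0.
Assume S_r = -2^{r+1} + 4 for some r ≥ 1.
Then S_{r+1} = 2S_r − 4 = 2·(-2^{r+1} + 4) − 4 = -2^{r+2} + 8 − 4 = -2^{r+2} + 4.
Hence S_i = -2^{i+1} + 4 for every i ≥ 1, by induction.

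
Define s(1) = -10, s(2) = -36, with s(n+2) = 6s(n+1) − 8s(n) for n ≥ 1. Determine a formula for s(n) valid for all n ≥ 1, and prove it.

Claim: s(n) = -2^n − 2·4^n.

Base cases: s(1) = -10 and -2^1 − 2·4^1 = -10; s(2) = -36 and -2^2 − 2·4^2 = -36.
Assume s(j) = -2^j − 2·4^j for all 1 ≤ j ≤ m, where m ≥ 2.
Then s(m+1) = 6s(m) − 8s(m−1) = 6·(-2^m − 2·4^m) − 8·(-2^{m−1} − 2·4^{m−1}) = -(6·2 − 8)2^{m−1} − 2·(6·4 − 8)4^{m−1} = -4·2^{m−1} − 32·4^{m−1} = -2^{m+1} − 2·4^{m+1}.
Hence s(n) = -2^n − 2·4^n for every n ≥ 1, by strong induction.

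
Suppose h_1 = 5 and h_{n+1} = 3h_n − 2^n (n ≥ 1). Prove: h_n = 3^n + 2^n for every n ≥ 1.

Base case: h_1 = 5, and 3^1 + 2^1 = 3 + 2 = 5.
Assume h_k = 3^k + 2^k for some k ≥ 1.
Then h_{k+1} = 3h_k − 2^k = 3·(3^k + 2^k) − 2^k = 3^{k+1} + 3·2^k − 2^k = 3^{k+1} + 2·2^k = 3^{k+1} + 2^{k+1}.
Hence h_n = 3^n + 2^n for every n ≥ 1, by induction.

h_n = 3^n + 2^n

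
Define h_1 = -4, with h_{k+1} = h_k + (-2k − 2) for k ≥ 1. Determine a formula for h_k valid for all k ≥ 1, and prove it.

Claim: h_k = -k^2 − k − 2.

Base case: h_1 = -4, and -1^2 − 1 − 2 = -4.
Assume h_j = -j^2 − j − 2.
Then h_{j+1} = h_j + (-2j − 2) = (-j^2 − j − 2) + (-2j − 2) = -j^2 − 3j − 4,
and -(j+1)^2 − (j+1) − 2 = -j^2 − 3j − 4.
This completes the inductive step, so h_k = -k^2 − k − 2 for all k ≥ 1.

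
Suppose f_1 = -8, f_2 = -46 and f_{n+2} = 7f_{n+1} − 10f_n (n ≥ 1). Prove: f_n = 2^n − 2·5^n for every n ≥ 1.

Base cases: f_1 = -8 and 2^1 − 2·5^1 = -8; f_2 = -46 and 2^2 − 2·5^2 = -46.
Assume f_j = 2^j − 2·5^j for all 1 ≤ j ≤ m, where m ≥ 2.
Then f_{m+1} = 7f_m − 10f_{m−1} = 7·(2^m − 2·5^m) − 10·(2^{m−1} − 2·5^{m−1}) = (7·2 − 10)2^{m−1} − 2·(7·5 − 10)5^{m−1} = 4·2^{m−1} − 50·5^{m−1} = 2^{m+1} − 2·5^{m+1}.
This completes the inductive step, so f_n = 2^n − 2·5^n for all n ≥ 1.

f_n = 2^n − 2·5^n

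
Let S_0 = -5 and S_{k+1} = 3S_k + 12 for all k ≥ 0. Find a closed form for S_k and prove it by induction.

Claim: S_k = 3^k − 6.

Base case: S_0 = -5, and 3^0 − 6 = 1 − 6 = -5.
Assume S_r = 3^r − 6 for some r ≥ 0.
Then S_{r+1} = 3S_r + 12 = 3·(3^r − 6) + 12 = 3^{r+1} − 18 + 12 = 3^{r+1} − 6.
So the formula holds for r+1, and by induction S_k = 3^k − 6 for all k ≥ 0.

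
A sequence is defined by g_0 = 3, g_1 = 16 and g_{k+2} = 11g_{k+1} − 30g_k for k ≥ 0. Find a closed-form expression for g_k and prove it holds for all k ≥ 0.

Claim: g_k = 2·5^k + 6^k.

Base cases: g_0 = 3 and 2·5^0 + 6^0 = 3; g_1 = 16 and 2·5^1 + 6^1 = 16.
Assume g_j = 2·5^j + 6^j for all 0 ≤ j ≤ r, where r ≥ 1.
Then g_{r+1} = 11g_r − 30g_{r−1} = 11·(2·5^r + 6^r) − 30·(2·5^{r−1} + 6^{r−1}) = 2·(11·5 − 30)5^{r−1} + (11·6 − 30)6^{r−1} = 50·5^{r−1} + 36·6^{r−1} = 2·5^{r+1} + 6^{r+1}.
This completes the inductive step, so g_k = 2·5^k + 6^k for all k ≥ 0.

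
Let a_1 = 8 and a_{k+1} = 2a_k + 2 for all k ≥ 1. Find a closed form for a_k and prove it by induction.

Claim: a_k = 5·2^k − 2.

Base case: a_1 = 8, and 5·2^1 − 2 = 10 − 2 = 8.
Assume a_r = 5·2^r − 2 for some r ≥ 1.
Then a_{r+1} = 2a_r + 2 = 2·(5·2^r − 2) + 2 = 10·2^r − 4 + 2 = 5·2^{r+1} − 2.
By induction, a_k = 5·2^k − 2 for all k ≥ 1.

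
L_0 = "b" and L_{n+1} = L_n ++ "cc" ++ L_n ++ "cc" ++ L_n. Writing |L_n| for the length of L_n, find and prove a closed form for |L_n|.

Claim: |L_n| = 3^{n+1} − 2.

Base case: |L_0| = 1, and 3^{0+1} − 2 = 1.
Assume |L_m| = 3^{m+1} − 2.
Then |L_{m+1}| = 3|L_m| + 4 = 3(3^{m+1} − 2) + 4 = 3^{m+2} − 6 + 4 = 3^{m+2} − 2.
By induction, |L_n| = 3^{n+1} − 2 for all n ≥ 0.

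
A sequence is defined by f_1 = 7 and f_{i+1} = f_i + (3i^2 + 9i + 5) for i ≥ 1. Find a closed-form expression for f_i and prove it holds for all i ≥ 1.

Claim: f_i = i^3 + 3i^2 + i + 2.

Base case: f_1 = 7, and 1^3 + 3·1^2 + 1 + 2 = 7.
Assume f_j = j^3 + 3j^2 + j + 2.
Then f_{j+1} = f_j + (3j^2 + 9j + 5) = (j^3 + 3j^2 + j + 2) + (3j^2 + 9j + 5) = j^3 + 6j^2 + 10j + 7,
and (j+1)^3 + 3·(j+1)^2 + (j+1) + 2 = j^3 + 6j^2 + 10j + 7.
Hence f_i = i^3 + 3i^2 + i + 2 for every i ≥ 1, by induction.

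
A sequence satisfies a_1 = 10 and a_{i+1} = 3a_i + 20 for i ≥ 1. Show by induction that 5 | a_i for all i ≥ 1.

Base case: a_1 = 10 = 5·2, so 5 | a_1.
Assume 5 | a_r, so a_r = 5t for some integer t.
Then a_{r+1} = 3a_r + 20 = 3·(5t) + 20 = 5(3t + 4), so 5 | a_{r+1}.
So the property holds for r+1, and by induction 5 | a_i for all i ≥ 1.

5 | a_i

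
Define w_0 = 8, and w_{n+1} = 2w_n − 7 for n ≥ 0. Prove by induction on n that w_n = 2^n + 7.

Base case: w_0 = 8, and 2^0 + 7 = 1 + 7 = 8.
Assume w_r = 2^r + 7 for some r ≥ 0.
Then w_{r+1} = 2w_r − 7 = 2·(2^r + 7) − 7 = 2^{r+1} + 14 − 7 = 2^{r+1} + 7.
Hence w_n = 2^n + 7 for every n ≥ 0, by induction.

w_n = 2^n + 7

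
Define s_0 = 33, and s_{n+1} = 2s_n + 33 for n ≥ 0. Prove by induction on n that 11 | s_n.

Base case: s_0 = 33 = 11·3, so 11 | s_0.
Assume 11 | s_k, so s_k = 11t for some integer t.
Then s_{k+1} = 2s_k + 33 = 2·(11t) + 33 = 11(2t + 3), so 11 | s_{k+1}.
This completes the inductive step, so 11 | s_n for all n ≥ 0.

11 | s_n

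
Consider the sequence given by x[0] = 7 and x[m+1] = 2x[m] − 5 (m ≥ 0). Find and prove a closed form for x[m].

Claim: x[m] = 2^{m+1} + 5.

Base case: x[0] = 7, and 2^{0+1} + 5 = 2 + 5 = 7.
Assume x[r] = 2^{r+1} + 5 for some r ≥ 0.
Then x[r+1] = 2x[r] − 5 = 2·(2^{r+1} + 5) − 5 = 2^{r+2} + 10 − 5 = 2^{r+2} + 5.
Hence x[m] = 2^{m+1} + 5 for every m ≥ 0, by induction.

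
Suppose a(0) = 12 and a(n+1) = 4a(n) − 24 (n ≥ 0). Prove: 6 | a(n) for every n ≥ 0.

Base case: a(0) = 12 = 6·2, so 6 | a(0).
Assume 6 | a(k), so a(k) = 6t for some integer t.
Then a(k+1) = 4a(k) − 24 = 4·(6t) − 24 = 6(4t − 4), so 6 | a(k+1).
This completes the inductive step, so 6 | a(n) for all n ≥ 0.

6 | a(n)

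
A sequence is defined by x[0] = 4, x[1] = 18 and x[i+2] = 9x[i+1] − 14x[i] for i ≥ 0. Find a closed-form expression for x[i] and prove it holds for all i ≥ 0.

Claim: x[i] = 2·2^i + 2·7^i.

Base cases: x[0] = 4 and 2·2^0 + 2·7^0 = 4; x[1] = 18 and 2·2^1 + 2·7^1 = 18.
Assume x[t] = 2·2^t + 2·7^t for all 0 ≤ t ≤ j, where j ≥ 1.
Then x[j+1] = 9x[j] − 14x[j−1] = 9·(2·2^j + 2·7^j) − 14·(2·2^{j−1} + 2·7^{j−1}) = 2·(9·2 − 14)2^{j−1} + 2·(9·7 − 14)7^{j−1} = 8·2^{j−1} + 98·7^{j−1} = 2·2^{j+1} + 2·7^{j+1}.
Hence x[i] = 2·2^i + 2·7^i for every i ≥ 0, by strong induction.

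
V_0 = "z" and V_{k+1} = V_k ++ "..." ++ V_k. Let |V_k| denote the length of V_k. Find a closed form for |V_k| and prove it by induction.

Claim: |V_k| = 2^{k+2} − 3.

Base case: |V_0| = 1, and 2^{0+2} − 3 = 1.
Assume |V_m| = 2^{m+2} − 3.
Then |V_{m+1}| = |V_m| + 3 + |V_m| = 2|V_m| + 3 = 2(2^{m+2} − 3) + 3 = 2^{m+3} − 6 + 3 = 2^{m+3} − 3.
By induction, |V_k| = 2^{k+2} − 3 for all k ≥ 0.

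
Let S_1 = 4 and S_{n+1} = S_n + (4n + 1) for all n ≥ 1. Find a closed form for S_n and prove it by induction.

Claim: S_n = 2n^2 − n + 3.

Base case: S_1 = 4, and 2·1^2 − 1 + 3 = 4.
Assume S_r = 2r^2 − r + 3.
Then S_{r+1} = S_r + (4r + 1) = (2r^2 − r + 3) + (4r + 1) = 2r^2 + 3r + 4,
and 2·(r+1)^2 − (r+1) + 3 = 2r^2 + 3r + 4.
By induction, S_n = 2n^2 − n + 3 for all n ≥ 1.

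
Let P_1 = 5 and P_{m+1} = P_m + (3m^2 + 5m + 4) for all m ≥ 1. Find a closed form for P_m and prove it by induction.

Claim: P_m = m^3 + m^2 + 2m + 1.

Base case: P_1 = 5, and 1^3 + 1^2 + 2·1 + 1 = 5.
Assume P_j = j^3 + j^2 + 2j + 1.
Then P_{j+1} = P_j + (3j^2 + 5j + 4) = (j^3 + j^2 + 2j + 1) + (3j^2 + 5j + 4) = j^3 + 4j^2 + 7j + 5,
and (j+1)^3 + (j+1)^2 + 2·(j+1) + 1 = j^3 + 4j^2 + 7j + 5.
Hence P_m = m^3 + m^2 + 2m + 1 for every m ≥ 1, by induction.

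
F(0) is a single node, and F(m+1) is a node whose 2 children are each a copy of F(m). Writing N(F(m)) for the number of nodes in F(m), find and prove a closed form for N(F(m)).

Claim: N(F(m)) = 2^{m+1} − 1.

Base case: N(F(0)) = 1, and 2^{0+1} − 1 = 1.
Assume N(F(r)) = 2^{r+1} − 1.
Then N(F(r+1)) = 1 + 2N(F(r)) = 1 + 2(2^{r+1} − 1) = 2^{r+2} − 2 + 1 = 2^{r+2} − 1.
So the formula holds for r+1, and by induction N(F(m)) = 2^{m+1} − 1 for all m ≥ 0.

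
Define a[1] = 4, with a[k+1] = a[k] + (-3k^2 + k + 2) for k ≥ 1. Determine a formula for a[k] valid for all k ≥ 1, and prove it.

Claim: a[k] = -k^3 + 2k^2 + k + 2.

Base case: a[1] = 4, and -1^3 + 2·1^2 + 1 + 2 = 4.
Assume a[j] = -j^3 + 2j^2 + j + 2.
Then a[j+1] = a[j] + (-3j^2 + j + 2) = (-j^3 + 2j^2 + j + 2) + (-3j^2 + j + 2) = -j^3 − j^2 + 2j + 4,
and -(j+1)^3 + 2·(j+1)^2 + (j+1) + 2 = -j^3 − j^2 + 2j + 4.
Hence a[k] = -k^3 + 2k^2 + k + 2 for every k ≥ 1, by induction.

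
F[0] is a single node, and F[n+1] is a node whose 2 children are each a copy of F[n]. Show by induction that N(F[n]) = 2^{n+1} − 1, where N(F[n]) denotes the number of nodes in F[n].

Base case: N(F[0]) = 1, and 2^{0+1} − 1 = 1.
Assume N(F[r]) = 2^{r+1} − 1.
Then N(F[r+1]) = 1 + 2N(F[r]) = 1 + 2(2^{r+1} − 1) = 2^{r+2} − 2 + 1 = 2^{r+2} − 1.
So the formula holds for r+1, and by induction N(F[n]) = 2^{n+1} − 1 for all n ≥ 0.

N(F[n]) = 2^{n+1} − 1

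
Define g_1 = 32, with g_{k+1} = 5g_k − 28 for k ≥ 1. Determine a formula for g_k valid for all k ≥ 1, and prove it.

Claim: g_k = 5^{k+1} + 7.

Base case: g_1 = 32, and 5^{1+1} + 7 = 25 + 7 = 32.
Assume g_m = 5^{m+1} + 7 for some m ≥ 1.
Then g_{m+1} = 5g_m − 28 = 5·(5^{m+1} + 7) − 28 = 5^{m+2} + 35 − 28 = 5^{m+2} + 7.
Hence g_k = 5^{k+1} + 7 for every k ≥ 1, by induction.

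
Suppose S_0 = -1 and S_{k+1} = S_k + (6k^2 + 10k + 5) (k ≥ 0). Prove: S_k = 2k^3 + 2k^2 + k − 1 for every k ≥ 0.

Base case: S_0 = -1, and 2·0^3 + 2·0^2 + 0 − 1 = -1.
Assume S_j = 2j^3 + 2j^2 + j − 1.
Then S_{j+1} = S_j + (6j^2 + 10j + 5) = (2j^3 + 2j^2 + j − 1) + (6j^2 + 10j + 5) = 2j^3 + 8j^2 + 11j + 4,
and 2·(j+1)^3 + 2·(j+1)^2 + (j+1) − 1 = 2j^3 + 8j^2 + 11j + 4.
Hence S_k = 2k^3 + 2k^2 + k − 1 for every k ≥ 0, by induction.

S_k = 2k^3 + 2k^2 + k − 1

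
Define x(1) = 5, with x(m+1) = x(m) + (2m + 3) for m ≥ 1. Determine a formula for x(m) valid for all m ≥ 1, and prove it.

Claim: x(m) = m^2 + 2m + 2.

Base case: x(1) = 5, and 1^2 + 2·1 + 2 = 5.
Assume x(j) = j^2 + 2j + 2.
Then x(j+1) = x(j) + (2j + 3) = (j^2 + 2j + 2) + (2j + 3) = j^2 + 4j + 5,
and (j+1)^2 + 2·(j+1) + 2 = j^2 + 4j + 5.
Hence x(m) = m^2 + 2m + 2 for every m ≥ 1, by induction.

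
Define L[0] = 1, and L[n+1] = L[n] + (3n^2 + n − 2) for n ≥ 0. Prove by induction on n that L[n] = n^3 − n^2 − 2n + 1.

Base case: L[0] = 1, and 0^3 − 0^2 − 2·0 + 1 = 1.
Assume L[r] = r^3 − r^2 − 2r + 1.
Then L[r+1] = L[r] + (3r^2 + r − 2) = (r^3 − r^2 − 2r + 1) + (3r^2 + r − 2) = r^3 + 2r^2 − r − 1,
and (r+1)^3 − (r+1)^2 − 2·(r+1) + 1 = r^3 + 2r^2 − r − 1.
This completes the inductive step, so L[n] = n^3 − n^2 − 2n + 1 for all n ≥ 0.

L[n] = n^3 − n^2 − 2n + 1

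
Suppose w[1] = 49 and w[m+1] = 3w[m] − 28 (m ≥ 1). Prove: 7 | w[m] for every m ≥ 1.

Base case: w[1] = 49 = 7·7, so 7 | w[1].
Assume 7 | w[r], so w[r] = 7t for some integer t.
Then w[r+1] = 3w[r] − 28 = 3·(7t) − 28 = 7(3t − 4), so 7 | w[r+1].
By induction, 7 | w[m] for all m ≥ 1.

7 | w[m]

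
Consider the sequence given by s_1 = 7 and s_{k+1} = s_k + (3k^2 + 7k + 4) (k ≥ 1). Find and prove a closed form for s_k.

Claim: s_k = k^3 + 2k^2 + k + 3.

Base case: s_1 = 7, and 1^3 + 2·1^2 + 1 + 3 = 7.
Assume s_j = j^3 + 2j^2 + j + 3.
Then s_{j+1} = s_j + (3j^2 + 7j + 4) = (j^3 + 2j^2 + j + 3) + (3j^2 + 7j + 4) = j^3 + 5j^2 + 8j + 7,
and (j+1)^3 + 2·(j+1)^2 + (j+1) + 3 = j^3 + 5j^2 + 8j + 7.
This completes the inductive step, so s_k = k^3 + 2k^2 + k + 3 for all k ≥ 1.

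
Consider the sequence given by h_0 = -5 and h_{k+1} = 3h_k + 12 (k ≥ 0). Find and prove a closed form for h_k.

Claim: h_k = 3^k − 6.

Base case: h_0 = -5, and 3^0 − 6 = 1 − 6 = -5.
Assume h_j = 3^j − 6 for some j ≥ 0.
Then h_{j+1} = 3h_j + 12 = 3·(3^j − 6) + 12 = 3^{j+1} − 18 + 12 = 3^{j+1} − 6.
Hence h_k = 3^k − 6 for every k ≥ 0, by induction.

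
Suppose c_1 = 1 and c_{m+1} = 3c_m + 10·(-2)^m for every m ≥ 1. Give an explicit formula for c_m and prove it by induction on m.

Claim: c_m = -3^m − 2·(-2)^m.

Base case: c_1 = 1, and -3^1 − 2·(-2)^1 = -3 + 4 = 1.
Assume c_k = -3^k − 2·(-2)^k for some k ≥ 1.
Then c_{k+1} = 3c_k + 10·(-2)^k = 3·(-3^k − 2·(-2)^k) + 10·(-2)^k = -3^{k+1} − 6·(-2)^k + 10·(-2)^k = -3^{k+1} + 4·(-2)^k = -3^{k+1} − 2·(-2)^{k+1}.
So the formula holds for k+1, and by induction c_m = -3^m − 2·(-2)^m for all m ≥ 1.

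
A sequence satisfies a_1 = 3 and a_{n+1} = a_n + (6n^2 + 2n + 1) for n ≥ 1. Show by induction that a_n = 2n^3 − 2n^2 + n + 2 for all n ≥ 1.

Base case: a_1 = 3, and 2·1^3 − 2·1^2 + 1 + 2 = 3.
Assume a_k = 2k^3 − 2k^2 + k + 2.
Then a_{k+1} = a_k + (6k^2 + 2k + 1) = (2k^3 − 2k^2 + k + 2) + (6k^2 + 2k + 1) = 2k^3 + 4k^2 + 3k + 3,
and 2·(k+1)^3 − 2·(k+1)^2 + (k+1) + 2 = 2k^3 + 4k^2 + 3k + 3.
Hence a_n = 2n^3 − 2n^2 + n + 2 for every n ≥ 1, by induction.

a_n = 2n^3 − 2n^2 + n + 2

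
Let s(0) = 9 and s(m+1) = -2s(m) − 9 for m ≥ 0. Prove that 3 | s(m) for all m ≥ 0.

Base case: s(0) = 9 = 3·3, so 3 | s(0).
Assume 3 | s(j), so s(j) = 3t for some integer t.
Then s(j+1) = -2s(j) − 9 = -2·(3t) − 9 = 3(-2t − 3), so 3 | s(j+1).
Hence 3 | s(m) for every m ≥ 0, by induction.

3 | s(m)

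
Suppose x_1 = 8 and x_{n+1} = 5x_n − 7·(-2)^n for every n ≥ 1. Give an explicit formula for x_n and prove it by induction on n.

Claim: x_n = 2·5^n + (-2)^n.

Base case: x_1 = 8, and 2·5^1 + (-2)^1 = 10 − 2 = 8.
Assume x_r = 2·5^r + (-2)^r for some r ≥ 1.
Then x_{r+1} = 5x_r − 7·(-2)^r = 5·(2·5^r + (-2)^r) − 7·(-2)^r = 2·5^{r+1} + 5·(-2)^r − 7·(-2)^r = 2·5^{r+1} − 2·(-2)^r = 2·5^{r+1} + (-2)^{r+1}.
This completes the inductive step, so x_n = 2·5^n + (-2)^n for all n ≥ 1.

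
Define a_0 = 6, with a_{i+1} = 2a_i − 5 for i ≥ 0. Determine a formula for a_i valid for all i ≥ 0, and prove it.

Claim: a_i = 2^i + 5.

Base case: a_0 = 6, and 2^0 + 5 = 1 + 5 = 6.
Assume a_k = 2^k + 5 for some k ≥ 0.
Then a_{k+1} = 2a_k − 5 = 2·(2^k + 5) − 5 = 2^{k+1} + 10 − 5 = 2^{k+1} + 5.
This completes the inductive step, so a_i = 2^i + 5 for all i ≥ 0.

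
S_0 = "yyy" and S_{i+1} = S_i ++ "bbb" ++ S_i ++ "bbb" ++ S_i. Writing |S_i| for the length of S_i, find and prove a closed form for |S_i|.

Claim: |S_i| = 6·3^i − 3.

Base case: |S_0| = 3, and 6·3^0 − 3 = 3.
Assume |S_m| = 6·3^m − 3.
Then |S_{m+1}| = 3|S_m| + 6 = 3(6·3^m − 3) + 6 = 6·3^{m+1} − 9 + 6 = 6·3^{m+1} − 3.
Hence |S_i| = 6·3^i − 3 for every i ≥ 0, by induction.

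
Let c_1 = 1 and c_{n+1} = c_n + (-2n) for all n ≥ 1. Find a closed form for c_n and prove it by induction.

Claim: c_n = -n^2 + n + 1.

Base case: c_1 = 1, and -1^2 + 1 + 1 = 1.
Assume c_r = -r^2 + r + 1.
Then c_{r+1} = c_r + (-2r) = (-r^2 + r + 1) + (-2r) = -r^2 − r + 1,
and -(r+1)^2 + (r+1) + 1 = -r^2 − r + 1.
Hence c_n = -n^2 + n + 1 for every n ≥ 1, by induction.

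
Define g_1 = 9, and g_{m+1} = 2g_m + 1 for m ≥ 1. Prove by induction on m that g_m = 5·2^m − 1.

Base case: g_1 = 9, and 5·2^1 − 1 = 10 − 1 = 9.
Assume g_r = 5·2^r − 1 for some r ≥ 1.
Then g_{r+1} = 2g_r + 1 = 2·(5·2^r − 1) + 1 = 10·2^r − 2 + 1 = 5·2^{r+1} − 1.
This completes the inductive step, so g_m = 5·2^m − 1 for all m ≥ 1.

g_m = 5·2^m − 1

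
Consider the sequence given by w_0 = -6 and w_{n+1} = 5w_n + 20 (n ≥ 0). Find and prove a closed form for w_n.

Claim: w_n = -5^n − 5.

Base case: w_0 = -6, and -5^0 − 5 = -1 − 5 = -6.
Assume w_m = -5^m − 5 for some m ≥ 0.
Then w_{m+1} = 5w_m + 20 = 5·(-5^m − 5) + 20 = -5^{m+1} − 25 + 20 = -5^{m+1} − 5.
This completes the inductive step, so w_n = -5^n − 5 for all n ≥ 0.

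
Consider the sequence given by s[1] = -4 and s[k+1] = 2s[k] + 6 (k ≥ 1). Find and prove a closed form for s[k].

Claim: s[k] = 2^k − 6.

Base case: s[1] = -4, and 2^1 − 6 = 2 − 6 = -4.
Assume s[j] = 2^j − 6 for some j ≥ 1.
Then s[j+1] = 2s[j] + 6 = 2·(2^j − 6) + 6 = 2^{j+1} − 12 + 6 = 2^{j+1} − 6.
So the formula holds for j+1, and by induction s[k] = 2^k − 6 for all k ≥ 1.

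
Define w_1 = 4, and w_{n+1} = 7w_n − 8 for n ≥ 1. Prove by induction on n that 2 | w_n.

Base case: w_1 = 4 = 2·2, so 2 | w_1.
Assume 2 | w_r, so w_r = 2t for some integer t.
Then w_{r+1} = 7w_r − 8 = 7·(2t) − 8 = 2(7t − 4), so 2 | w_{r+1}.
Hence 2 | w_n for every n ≥ 1, by induction.

2 | w_n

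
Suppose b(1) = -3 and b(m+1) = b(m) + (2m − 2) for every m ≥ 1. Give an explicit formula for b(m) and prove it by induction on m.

Claim: b(m) = m^2 − 3m − 1.

Base case: b(1) = -3, and 1^2 − 3·1 − 1 = -3.
Assume b(r) = r^2 − 3r − 1.
Then b(r+1) = b(r) + (2r − 2) = (r^2 − 3r − 1) + (2r − 2) = r^2 − r − 3,
and (r+1)^2 − 3·(r+1) − 1 = r^2 − r − 3.
By induction, b(m) = m^2 − 3m − 1 for all m ≥ 1.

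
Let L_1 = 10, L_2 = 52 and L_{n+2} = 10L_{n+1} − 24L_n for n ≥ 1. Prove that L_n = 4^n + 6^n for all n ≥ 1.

Base cases: L_1 = 10 and 4^1 + 6^1 = 10; L_2 = 52 and 4^2 + 6^2 = 52.
Assume L_j = 4^j + 6^j for all 1 ≤ j ≤ k, where k ≥ 2.
Then L_{k+1} = 10L_k − 24L_{k−1} = 10·(4^k + 6^k) − 24·(4^{k−1} + 6^{k−1}) = (10·4 − 24)4^{k−1} + (10·6 − 24)6^{k−1} = 16·4^{k−1} + 36·6^{k−1} = 4^{k+1} + 6^{k+1}.
This completes the inductive step, so L_n = 4^n + 6^n for all n ≥ 1.

L_n = 4^n + 6^n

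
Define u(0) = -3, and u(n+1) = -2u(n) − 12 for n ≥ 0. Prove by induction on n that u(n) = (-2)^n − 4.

Base case: u(0) = -3, and (-2)^0 − 4 = 1 − 4 = -3.
Assume u(j) = (-2)^j − 4 for some j ≥ 0.
Then u(j+1) = -2u(j) − 12 = -2·((-2)^j − 4) − 12 = -2·(-2)^j + 8 − 12 = (-2)^{j+1} − 4.
So the formula holds for j+1, and by induction u(n) = (-2)^n − 4 for all n ≥ 0.

u(n) = (-2)^n − 4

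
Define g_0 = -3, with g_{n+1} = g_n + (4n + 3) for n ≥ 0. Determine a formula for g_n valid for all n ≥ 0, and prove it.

Claim: g_n = 2n^2 + n − 3.

Base case: g_0 = -3, and 2·0^2 + 0 − 3 = -3.
Assume g_m = 2m^2 + m − 3.
Then g_{m+1} = g_m + (4m + 3) = (2m^2 + m − 3) + (4m + 3) = 2m^2 + 5m,
and 2·(m+1)^2 + (m+1) − 3 = 2m^2 + 5m.
By induction, g_n = 2n^2 + n − 3 for all n ≥ 0.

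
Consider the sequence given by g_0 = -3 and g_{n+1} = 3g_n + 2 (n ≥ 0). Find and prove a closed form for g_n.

Claim: g_n = -2·3^n − 1.

Base case: g_0 = -3, and -2·3^0 − 1 = -2 − 1 = -3.
Assume g_m = -2·3^m − 1 for some m ≥ 0.
Then g_{m+1} = 3g_m + 2 = 3·(-2·3^m − 1) + 2 = -6·3^m − 3 + 2 = -2·3^{m+1} − 1.
By induction, g_n = -2·3^n − 1 for all n ≥ 0.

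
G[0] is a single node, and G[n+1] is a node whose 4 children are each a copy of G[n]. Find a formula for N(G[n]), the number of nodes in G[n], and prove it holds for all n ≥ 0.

Claim: N(G[n]) = (4^{n+1} − 1)/3.

Base case: N(G[0]) = 1, and (4^{0+1} − 1)/3 = 1.
Assume N(G[r]) = (4^{r+1} − 1)/3.
Then N(G[r+1]) = 1 + 4N(G[r]) = 1 + 4·(4^{r+1} − 1)/3 = 1 + (4^{r+2} − 4)/3 = (3 + 4^{r+2} − 4)/3 = (4^{r+2} − 1)/3.
This completes the inductive step, so N(G[n]) = (4^{n+1} − 1)/3 for all n ≥ 0.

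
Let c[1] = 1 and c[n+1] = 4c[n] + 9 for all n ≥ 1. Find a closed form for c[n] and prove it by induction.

Claim: c[n] = 4^n − 3.

Base case: c[1] = 1, and 4^1 − 3 = 4 − 3 = 1.
Assume c[j] = 4^j − 3 for some j ≥ 1.
Then c[j+1] = 4c[j] + 9 = 4·(4^j − 3) + 9 = 4^{j+1} − 12 + 9 = 4^{j+1} − 3.
So the formula holds for j+1, and by induction c[n] = 4^n − 3 for all n ≥ 1.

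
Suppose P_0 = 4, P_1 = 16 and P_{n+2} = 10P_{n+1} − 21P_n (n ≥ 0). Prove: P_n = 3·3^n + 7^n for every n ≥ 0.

Base cases: P_0 = 4 and 3·3^0 + 7^0 = 4; P_1 = 16 and 3·3^1 + 7^1 = 16.
Assume P_i = 3·3^i + 7^i for all 0 ≤ i ≤ j, where j ≥ 1.
Then P_{j+1} = 10P_j − 21P_{j−1} = 10·(3·3^j + 7^j) − 21·(3·3^{j−1} + 7^{j−1}) = 3·(10·3 − 21)3^{j−1} + (10·7 − 21)7^{j−1} = 27·3^{j−1} + 49·7^{j−1} = 3·3^{j+1} + 7^{j+1}.
Hence P_n = 3·3^n + 7^n for every n ≥ 0, by strong induction.

P_n = 3·3^n + 7^n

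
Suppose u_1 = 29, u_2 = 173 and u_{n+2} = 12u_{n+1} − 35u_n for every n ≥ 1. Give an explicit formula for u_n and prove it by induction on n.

Claim: u_n = 3·5^n + 2·7^n.

Base cases: u_1 = 29 and 3·5^1 + 2·7^1 = 29; u_2 = 173 and 3·5^2 + 2·7^2 = 173.
Assume u_j = 3·5^j + 2·7^j for all 1 ≤ j ≤ k, where k ≥ 2.
Then u_{k+1} = 12u_k − 35u_{k−1} = 12·(3·5^k + 2·7^k) − 35·(3·5^{k−1} + 2·7^{k−1}) = 3·(12·5 − 35)5^{k−1} + 2·(12·7 − 35)7^{k−1} = 75·5^{k−1} + 98·7^{k−1} = 3·5^{k+1} + 2·7^{k+1}.
So the formula holds for k+1, and by strong induction u_n = 3·5^n + 2·7^n for all n ≥ 1.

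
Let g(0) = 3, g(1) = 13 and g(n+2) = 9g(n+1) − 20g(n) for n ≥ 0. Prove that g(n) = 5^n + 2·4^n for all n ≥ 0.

Base cases: g(0) = 3 and 5^0 + 2·4^0 = 3; g(1) = 13 and 5^1 + 2·4^1 = 13.
Assume g(j) = 5^j + 2·4^j for all 0 ≤ j ≤ k, where k ≥ 1.
Then g(k+1) = 9g(k) − 20g(k−1) = 9·(5^k + 2·4^k) − 20·(5^{k−1} + 2·4^{k−1}) = (9·5 − 20)5^{k−1} + 2·(9·4 − 20)4^{k−1} = 25·5^{k−1} + 32·4^{k−1} = 5^{k+1} + 2·4^{k+1}.
This completes the inductive step, so g(n) = 5^n + 2·4^n for all n ≥ 0.

g(n) = 5^n + 2·4^n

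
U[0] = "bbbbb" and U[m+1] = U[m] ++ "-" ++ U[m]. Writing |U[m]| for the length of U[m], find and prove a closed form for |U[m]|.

Claim: |U[m]| = 6·2^m − 1.

Base case: |U[0]| = 5, and 6·2^0 − 1 = 5.
Assume |U[r]| = 6·2^r − 1.
Then |U[r+1]| = |U[r]| + 1 + |U[r]| = 2|U[r]| + 1 = 2(6·2^r − 1) + 1 = 6·2^{r+1} − 2 + 1 = 6·2^{r+1} − 1.
So the formula holds for r+1, and by induction |U[m]| = 6·2^m − 1 for all m ≥ 0.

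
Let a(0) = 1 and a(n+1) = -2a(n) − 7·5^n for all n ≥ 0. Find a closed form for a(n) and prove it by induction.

Claim: a(n) = 2·(-2)^n − 5^n.

Base case: a(0) = 1, and 2·(-2)^0 − 5^0 = 2 − 1 = 1.
Assume a(j) = 2·(-2)^j − 5^j for some j ≥ 0.
Then a(j+1) = -2a(j) − 7·5^j = -2·(2·(-2)^j − 5^j) − 7·5^j = 2·(-2)^{j+1} + 2·5^j − 7·5^j = 2·(-2)^{j+1} − 5·5^j = 2·(-2)^{j+1} − 5^{j+1}.
Hence a(n) = 2·(-2)^n − 5^n for every n ≥ 0, by induction.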